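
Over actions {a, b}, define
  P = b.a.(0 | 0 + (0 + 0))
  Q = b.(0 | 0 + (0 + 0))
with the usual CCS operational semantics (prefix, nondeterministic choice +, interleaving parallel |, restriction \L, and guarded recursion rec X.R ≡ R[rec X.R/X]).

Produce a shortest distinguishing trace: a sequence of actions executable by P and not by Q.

ba

LTS(P): 3 reachable states
  p0 = b.a.(0 | 0 + (0 + 0)) :: --b--▸ p1
  p1 = a.(0 | 0 + (0 + 0)) :: --a--▸ p2
  p2 = 0 | 0 + (0 + 0) :: stopped
LTS(Q): 2 reachable states
  q0 = b.(0 | 0 + (0 + 0)) :: --b--▸ q1
  q1 = 0 | 0 + (0 + 0) :: stopped
Executing ba from P (initial set {p0}):
  after b @ step 1: {p1}
  after a @ step 2: {p2}
  P completes σ.
Executing ba from Q (initial set {q0}):
  after b @ step 1: {q1}
  after a @ step 2: ∅ (Q stuck)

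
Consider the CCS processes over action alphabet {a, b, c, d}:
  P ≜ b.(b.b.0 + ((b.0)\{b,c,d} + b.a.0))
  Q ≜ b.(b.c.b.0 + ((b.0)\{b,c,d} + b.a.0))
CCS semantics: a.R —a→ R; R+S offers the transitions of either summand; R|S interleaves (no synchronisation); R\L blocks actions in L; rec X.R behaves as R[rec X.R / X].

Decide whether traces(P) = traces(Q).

NO — witness ⟨bbb⟩

LTS(P): 5 reachable states
  s0 = b.(b.b.0 + ((b.0)\{b,c,d} + b.a.0)) → --b--▸ s1
  s1 = b.b.0 + ((b.0)\{b,c,d} + b.a.0) → --b--▸ s2, --b--▸ s3
  s2 = a.0 → --a--▸ s4
  s3 = b.0 → --b--▸ s4
  s4 = 0 → deadlocked
LTS(Q): 6 reachable states
  t0 = b.(b.c.b.0 + ((b.0)\{b,c,d} + b.a.0)) → --b--▸ t1
  t1 = b.c.b.0 + ((b.0)\{b,c,d} + b.a.0) → --b--▸ t2, --b--▸ t3
  t2 = a.0 → --a--▸ t4
  t3 = c.b.0 → --c--▸ t5
  t4 = 0 → deadlocked
  t5 = b.0 → --b--▸ t4
Run σ = ⟨bbb⟩ on P: start {s0}
  after b @ step 1: {s1}
  after b @ step 2: {s2, s3}
  after b @ step 3: {s4}
  ✓ P
Run σ = ⟨bbb⟩ on Q: start {t0}
  after b @ step 1: {t1}
  after b @ step 2: {t2, t3}
  after b @ step 3: no successor for Q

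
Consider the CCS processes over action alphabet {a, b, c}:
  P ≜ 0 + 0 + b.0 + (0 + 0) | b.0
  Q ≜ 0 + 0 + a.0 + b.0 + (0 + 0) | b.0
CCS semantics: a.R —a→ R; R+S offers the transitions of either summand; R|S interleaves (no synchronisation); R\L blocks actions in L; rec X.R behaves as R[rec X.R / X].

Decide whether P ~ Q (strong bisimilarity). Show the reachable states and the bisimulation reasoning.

Reachable graph of P (3 states):
  p0 = 0 + 0 + b.0 + (0 + 0) | b.0 ⊢ —b→ p1, —b→ p2
  p1 = (0 + 0) | 0 ⊢ (no moves)
  p2 = 0 ⊢ (no moves)
Reachable graph of Q (3 states):
  q0 = 0 + 0 + a.0 + b.0 + (0 + 0) | b.0 ⊢ —a→ q1, —b→ q1, —b→ q2
  q1 = 0 ⊢ (no moves)
  q2 = (0 + 0) | 0 ⊢ (no moves)
Coarsest stable partition (strong bisimilarity classes):
  B0 = {p0}
  B1 = {p1, p2, q1, q2}
  B2 = {q0}
p0 ∈ B0, q0 ∈ B2 → different blocks

P ≁ Q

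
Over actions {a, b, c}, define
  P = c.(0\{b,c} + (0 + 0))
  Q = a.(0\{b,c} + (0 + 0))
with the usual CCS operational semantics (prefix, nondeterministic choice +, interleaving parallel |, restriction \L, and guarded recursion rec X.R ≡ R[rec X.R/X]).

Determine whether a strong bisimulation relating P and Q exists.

NO

LTS(P): 2 reachable states
  s0 = c.(0\{b,c} + (0 + 0)) :: —c→ s1
  s1 = 0\{b,c} + (0 + 0) :: ∅
LTS(Q): 2 reachable states
  t0 = a.(0\{b,c} + (0 + 0)) :: —a→ t1
  t1 = 0\{b,c} + (0 + 0) :: ∅
Coarsest stable partition (strong bisimilarity classes):
  B0 = {s0}
  B1 = {s1, t1}
  B2 = {t0}
s0 ∈ B0, t0 ∈ B2 → different blocks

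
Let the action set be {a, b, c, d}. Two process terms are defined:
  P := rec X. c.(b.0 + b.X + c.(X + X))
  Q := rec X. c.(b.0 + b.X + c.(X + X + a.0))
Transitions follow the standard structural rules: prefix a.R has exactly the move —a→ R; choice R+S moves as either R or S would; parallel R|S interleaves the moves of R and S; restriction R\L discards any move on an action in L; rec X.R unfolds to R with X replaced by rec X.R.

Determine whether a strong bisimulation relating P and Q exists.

P ≁ Q

LTS(P): 4 reachable states
  p0 = rec X. c.(b.0 + b.X + c.(X + X)) :: -c-> p1
  p1 = b.0 + b.(rec X. c.(b.0 + b.X + c.(X + X))) + c.((rec X. c.(b.0 + b.X + c.(X + X))) + (rec X. c.(b.0 + b.X + c.(X + X)))) :: -b-> p0, -b-> p2, -c-> p3
  p2 = 0 :: (no moves)
  p3 = (rec X. c.(b.0 + b.X + c.(X + X))) + (rec X. c.(b.0 + b.X + c.(X + X))) :: -c-> p1
LTS(Q): 4 reachable states
  q0 = rec X. c.(b.0 + b.X + c.(X + X + a.0)) :: -c-> q1
  q1 = b.0 + b.(rec X. c.(b.0 + b.X + c.(X + X + a.0))) + c.((rec X. c.(b.0 + b.X + c.(X + X + a.0))) + (rec X. c.(b.0 + b.X + c.(X + X + a.0))) + a.0) :: -b-> q0, -b-> q2, -c-> q3
  q2 = 0 :: (no moves)
  q3 = (rec X. c.(b.0 + b.X + c.(X + X + a.0))) + (rec X. c.(b.0 + b.X + c.(X + X + a.0))) + a.0 :: -a-> q2, -c-> q1
Partition-refinement fixed point:
  B0 = {p0, p3}
  B1 = {p1}
  B2 = {p2, q2}
  B3 = {q0}
  B4 = {q1}
  B5 = {q3}
p0 ∈ B0, q0 ∈ B3 → different blocks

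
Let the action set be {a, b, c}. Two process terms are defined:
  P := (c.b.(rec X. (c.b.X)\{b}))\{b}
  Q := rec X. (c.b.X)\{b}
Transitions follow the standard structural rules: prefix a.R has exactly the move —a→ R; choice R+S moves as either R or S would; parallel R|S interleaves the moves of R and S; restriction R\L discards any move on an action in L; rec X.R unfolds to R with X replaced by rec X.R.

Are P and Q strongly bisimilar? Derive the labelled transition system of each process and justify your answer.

YES

LTS(P): 2 reachable states
  s0 = (c.b.(rec X. (c.b.X)\{b}))\{b} :: --c--▸ s1
  s1 = (b.(rec X. (c.b.X)\{b}))\{b} :: deadlocked
LTS(Q): 2 reachable states
  t0 = rec X. (c.b.X)\{b} :: --c--▸ t1
  t1 = (b.(rec X. (c.b.X)\{b}))\{b} :: deadlocked
Partition-refinement fixed point:
  B0 = {s0, t0}
  B1 = {s1, t1}
s0 ∈ B0, t0 ∈ B0 → same block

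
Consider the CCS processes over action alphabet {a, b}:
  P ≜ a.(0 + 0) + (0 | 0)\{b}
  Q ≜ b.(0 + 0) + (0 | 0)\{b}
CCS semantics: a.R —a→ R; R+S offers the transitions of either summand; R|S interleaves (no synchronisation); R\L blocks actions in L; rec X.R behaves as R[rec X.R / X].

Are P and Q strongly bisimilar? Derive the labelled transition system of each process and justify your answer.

P ≁ Q

Reachable graph of P (2 states):
  s0 = a.(0 + 0) + (0 | 0)\{b} | --a--▸ s1
  s1 = 0 + 0 | stopped
Reachable graph of Q (2 states):
  t0 = b.(0 + 0) + (0 | 0)\{b} | --b--▸ t1
  t1 = 0 + 0 | stopped
Coarsest stable partition (strong bisimilarity classes):
  B0 = {s0}
  B1 = {s1, t1}
  B2 = {t0}
s0 ∈ B0, t0 ∈ B2 → different blocks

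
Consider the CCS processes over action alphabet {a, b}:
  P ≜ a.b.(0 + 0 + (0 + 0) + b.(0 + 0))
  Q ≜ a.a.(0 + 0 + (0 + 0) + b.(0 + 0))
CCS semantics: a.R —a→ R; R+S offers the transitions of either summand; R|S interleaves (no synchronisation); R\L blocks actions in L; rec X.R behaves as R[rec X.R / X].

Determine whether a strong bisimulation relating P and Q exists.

not bisimilar

LTS(P): 4 reachable states
  p0 = a.b.(0 + 0 + (0 + 0) + b.(0 + 0)) | ··a··> p1
  p1 = b.(0 + 0 + (0 + 0) + b.(0 + 0)) | ··b··> p2
  p2 = 0 + 0 + (0 + 0) + b.(0 + 0) | ··b··> p3
  p3 = 0 + 0 | stopped
LTS(Q): 4 reachable states
  q0 = a.a.(0 + 0 + (0 + 0) + b.(0 + 0)) | ··a··> q1
  q1 = a.(0 + 0 + (0 + 0) + b.(0 + 0)) | ··a··> q2
  q2 = 0 + 0 + (0 + 0) + b.(0 + 0) | ··b··> q3
  q3 = 0 + 0 | stopped
Coarsest stable partition (strong bisimilarity classes):
  B0 = {p0}
  B1 = {p1}
  B2 = {p2, q2}
  B3 = {p3, q3}
  B4 = {q0}
  B5 = {q1}
p0 ∈ B0, q0 ∈ B4 → different blocks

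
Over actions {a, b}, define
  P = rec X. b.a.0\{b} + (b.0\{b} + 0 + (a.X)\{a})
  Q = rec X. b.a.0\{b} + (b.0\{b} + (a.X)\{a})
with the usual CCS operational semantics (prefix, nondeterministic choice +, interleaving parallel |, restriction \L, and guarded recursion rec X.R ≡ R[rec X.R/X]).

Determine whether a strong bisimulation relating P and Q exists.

bisimilar

LTS(P): 3 reachable states
  s0 = rec X. b.a.0\{b} + (b.0\{b} + 0 + (a.X)\{a}) | --b--▸ s1, --b--▸ s2
  s1 = 0\{b} | ∅
  s2 = a.0\{b} | --a--▸ s1
LTS(Q): 3 reachable states
  t0 = rec X. b.a.0\{b} + (b.0\{b} + (a.X)\{a}) | --b--▸ t1, --b--▸ t2
  t1 = 0\{b} | ∅
  t2 = a.0\{b} | --a--▸ t1
Bisimilarity quotient blocks:
  B0 = {s0, t0}
  B1 = {s1, t1}
  B2 = {s2, t2}
s0 ∈ B0, t0 ∈ B0 → same block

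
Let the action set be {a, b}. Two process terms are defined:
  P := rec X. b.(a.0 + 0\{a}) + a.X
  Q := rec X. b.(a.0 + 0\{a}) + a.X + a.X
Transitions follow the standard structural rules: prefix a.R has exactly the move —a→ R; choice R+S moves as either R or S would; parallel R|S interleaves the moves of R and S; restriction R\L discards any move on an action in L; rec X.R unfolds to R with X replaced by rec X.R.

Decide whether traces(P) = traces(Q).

YES

LTS(P): 3 reachable states
  s0 = rec X. b.(a.0 + 0\{a}) + a.X :: --a--▸ s0, --b--▸ s1
  s1 = a.0 + 0\{a} :: --a--▸ s2
  s2 = 0 :: ∅
LTS(Q): 3 reachable states
  t0 = rec X. b.(a.0 + 0\{a}) + a.X + a.X :: --a--▸ t0, --b--▸ t1
  t1 = a.0 + 0\{a} :: --a--▸ t2
  t2 = 0 :: ∅
Coarsest stable partition (strong bisimilarity classes):
  B0 = {s0, t0}
  B1 = {s1, t1}
  B2 = {s2, t2}
s0 ∈ B0, t0 ∈ B0 → same block
Bisimilar ⇒ trace-equivalent.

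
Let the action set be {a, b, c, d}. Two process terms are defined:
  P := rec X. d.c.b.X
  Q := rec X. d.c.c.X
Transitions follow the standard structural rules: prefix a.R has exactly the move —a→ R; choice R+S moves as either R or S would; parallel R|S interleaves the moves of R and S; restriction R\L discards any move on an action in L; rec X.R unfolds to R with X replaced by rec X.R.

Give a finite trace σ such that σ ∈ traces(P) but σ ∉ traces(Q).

P's transition system — 3 states:
  p0 = rec X. d.c.b.X | —d→ p1
  p1 = c.b.(rec X. d.c.b.X) | —c→ p2
  p2 = b.(rec X. d.c.b.X) | —b→ p0
Q's transition system — 3 states:
  q0 = rec X. d.c.c.X | —d→ q1
  q1 = c.c.(rec X. d.c.c.X) | —c→ q2
  q2 = c.(rec X. d.c.c.X) | —c→ q0
Trace ⟨dcb⟩ through P, begin at {p0}:
  step 1 (d): {p1}
  step 2 (c): {p2}
  step 3 (b): {p0}
  P completes σ.
Trace ⟨dcb⟩ through Q, begin at {q0}:
  step 1 (d): {q1}
  step 2 (c): {q2}
  step 3 (b): ∅ (Q stuck)

dcb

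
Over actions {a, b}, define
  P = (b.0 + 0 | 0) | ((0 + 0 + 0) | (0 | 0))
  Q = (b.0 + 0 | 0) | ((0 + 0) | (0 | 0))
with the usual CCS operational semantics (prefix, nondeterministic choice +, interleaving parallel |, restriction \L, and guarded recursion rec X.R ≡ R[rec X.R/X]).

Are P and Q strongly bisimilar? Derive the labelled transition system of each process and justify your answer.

LTS(P): 2 reachable states
  m0 = (b.0 + 0 | 0) | ((0 + 0 + 0) | (0 | 0)) → ··b··> m1
  m1 = 0 | ((0 + 0 + 0) | (0 | 0)) → ·
LTS(Q): 2 reachable states
  n0 = (b.0 + 0 | 0) | ((0 + 0) | (0 | 0)) → ··b··> n1
  n1 = 0 | ((0 + 0) | (0 | 0)) → ·
Bisimilarity quotient blocks:
  B0 = {m0, n0}
  B1 = {m1, n1}
m0 ∈ B0, n0 ∈ B0 → same block

bisimilar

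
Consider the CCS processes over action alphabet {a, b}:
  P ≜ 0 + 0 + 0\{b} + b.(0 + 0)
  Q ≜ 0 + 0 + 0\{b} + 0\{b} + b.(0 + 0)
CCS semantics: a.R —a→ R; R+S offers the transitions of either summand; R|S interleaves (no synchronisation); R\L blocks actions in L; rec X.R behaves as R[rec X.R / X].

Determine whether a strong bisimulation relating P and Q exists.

P ~ Q

P's transition system — 2 states:
  u0 = 0 + 0 + 0\{b} + b.(0 + 0) has moves —b→ u1
  u1 = 0 + 0 has moves ∅
Q's transition system — 2 states:
  v0 = 0 + 0 + 0\{b} + 0\{b} + b.(0 + 0) has moves —b→ v1
  v1 = 0 + 0 has moves ∅
Bisimilarity quotient blocks:
  B0 = {u0, v0}
  B1 = {u1, v1}
u0 ∈ B0, v0 ∈ B0 → same block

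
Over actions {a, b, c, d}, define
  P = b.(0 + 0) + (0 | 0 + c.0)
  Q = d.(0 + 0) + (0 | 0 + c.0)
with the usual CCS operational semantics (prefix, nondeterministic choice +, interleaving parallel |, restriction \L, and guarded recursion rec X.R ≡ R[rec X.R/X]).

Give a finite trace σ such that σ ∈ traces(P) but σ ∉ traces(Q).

b

Reachable graph of P (3 states):
  p0 = b.(0 + 0) + (0 | 0 + c.0) | —b→ p1, —c→ p2
  p1 = 0 + 0 | ∅
  p2 = 0 | ∅
Reachable graph of Q (3 states):
  q0 = d.(0 + 0) + (0 | 0 + c.0) | —c→ q1, —d→ q2
  q1 = 0 | ∅
  q2 = 0 + 0 | ∅
Executing b from P (initial set {p0}):
  [1] b ⇒ {p1}
  ✓ P
Executing b from Q (initial set {q0}):
  [1] b ⇒ no successor for Q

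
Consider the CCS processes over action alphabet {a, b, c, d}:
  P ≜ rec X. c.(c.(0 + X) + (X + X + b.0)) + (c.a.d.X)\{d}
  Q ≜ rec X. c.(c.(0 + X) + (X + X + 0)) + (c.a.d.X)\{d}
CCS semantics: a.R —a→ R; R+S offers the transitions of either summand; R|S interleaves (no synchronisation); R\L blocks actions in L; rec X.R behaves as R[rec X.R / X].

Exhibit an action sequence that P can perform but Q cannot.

P's transition system — 6 states:
  s0 = rec X. c.(c.(0 + X) + (X + X + b.0)) + (c.a.d.X)\{d} | —c→ s1, —c→ s2
  s1 = (a.d.(rec X. c.(c.(0 + X) + (X + X + b.0)) + (c.a.d.X)\{d}))\{d} | —a→ s3
  s2 = c.(0 + (rec X. c.(c.(0 + X) + (X + X + b.0)) + (c.a.d.X)\{d})) + ((rec X. c.(c.(0 + X) + (X + X + b.0)) + (c.a.d.X)\{d}) + (rec X. c.(c.(0 + X) + (X + X + b.0)) + (c.a.d.X)\{d}) + b.0) | —b→ s4, —c→ s1, —c→ s2, —c→ s5
  s3 = (d.(rec X. c.(c.(0 + X) + (X + X + b.0)) + (c.a.d.X)\{d}))\{d} | deadlocked
  s4 = 0 | deadlocked
  s5 = 0 + (rec X. c.(c.(0 + X) + (X + X + b.0)) + (c.a.d.X)\{d}) | —c→ s1, —c→ s2
Q's transition system — 5 states:
  t0 = rec X. c.(c.(0 + X) + (X + X + 0)) + (c.a.d.X)\{d} | —c→ t1, —c→ t2
  t1 = (a.d.(rec X. c.(c.(0 + X) + (X + X + 0)) + (c.a.d.X)\{d}))\{d} | —a→ t3
  t2 = c.(0 + (rec X. c.(c.(0 + X) + (X + X + 0)) + (c.a.d.X)\{d})) + ((rec X. c.(c.(0 + X) + (X + X + 0)) + (c.a.d.X)\{d}) + (rec X. c.(c.(0 + X) + (X + X + 0)) + (c.a.d.X)\{d}) + 0) | —c→ t1, —c→ t2, —c→ t4
  t3 = (d.(rec X. c.(c.(0 + X) + (X + X + 0)) + (c.a.d.X)\{d}))\{d} | deadlocked
  t4 = 0 + (rec X. c.(c.(0 + X) + (X + X + 0)) + (c.a.d.X)\{d}) | —c→ t1, —c→ t2
Run σ = ⟨cb⟩ on P: start {s0}
  step 1 (c): {s1, s2}
  step 2 (b): {s4}
  — P admits the full trace.
Run σ = ⟨cb⟩ on Q: start {t0}
  step 1 (c): {t1, t2}
  step 2 (b): no successor for Q

cb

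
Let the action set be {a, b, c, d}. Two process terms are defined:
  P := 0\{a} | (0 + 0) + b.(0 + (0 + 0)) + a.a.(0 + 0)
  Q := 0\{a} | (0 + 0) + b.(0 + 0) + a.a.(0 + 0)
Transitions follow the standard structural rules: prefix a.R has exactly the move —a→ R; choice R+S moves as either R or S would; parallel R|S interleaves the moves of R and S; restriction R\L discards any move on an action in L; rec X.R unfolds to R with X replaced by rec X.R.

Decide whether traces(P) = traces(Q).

Reachable graph of P (4 states):
  u0 = 0\{a} | (0 + 0) + b.(0 + (0 + 0)) + a.a.(0 + 0) ⊢ -a-> u1, -b-> u2
  u1 = a.(0 + 0) ⊢ -a-> u3
  u2 = 0 + (0 + 0) ⊢ deadlocked
  u3 = 0 + 0 ⊢ deadlocked
Reachable graph of Q (3 states):
  v0 = 0\{a} | (0 + 0) + b.(0 + 0) + a.a.(0 + 0) ⊢ -a-> v1, -b-> v2
  v1 = a.(0 + 0) ⊢ -a-> v2
  v2 = 0 + 0 ⊢ deadlocked
Coarsest stable partition (strong bisimilarity classes):
  B0 = {u0, v0}
  B1 = {u2, u3, v2}
  B2 = {u1, v1}
u0 ∈ B0, v0 ∈ B0 → same block
Bisimilar ⇒ trace-equivalent.

traces(P) = traces(Q)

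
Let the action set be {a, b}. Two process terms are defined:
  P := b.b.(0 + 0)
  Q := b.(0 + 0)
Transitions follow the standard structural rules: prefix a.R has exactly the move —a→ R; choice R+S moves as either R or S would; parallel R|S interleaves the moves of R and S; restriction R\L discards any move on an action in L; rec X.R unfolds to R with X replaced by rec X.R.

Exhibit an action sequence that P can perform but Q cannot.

bb

Reachable graph of P (3 states):
  m0 = b.b.(0 + 0) ⊢ --b--▸ m1
  m1 = b.(0 + 0) ⊢ --b--▸ m2
  m2 = 0 + 0 ⊢ ·
Reachable graph of Q (2 states):
  n0 = b.(0 + 0) ⊢ --b--▸ n1
  n1 = 0 + 0 ⊢ ·
Executing bb from P (initial set {m0}):
  [1] b ⇒ {m1}
  [2] b ⇒ {m2}
  ✓ P
Executing bb from Q (initial set {n0}):
  [1] b ⇒ {n1}
  [2] b ⇒ ∅ (Q stuck)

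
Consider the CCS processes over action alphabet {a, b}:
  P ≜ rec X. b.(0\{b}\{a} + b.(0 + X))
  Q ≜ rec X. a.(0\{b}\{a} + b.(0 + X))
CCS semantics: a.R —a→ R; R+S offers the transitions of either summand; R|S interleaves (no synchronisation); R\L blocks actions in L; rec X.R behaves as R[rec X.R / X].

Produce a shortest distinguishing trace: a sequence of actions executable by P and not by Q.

Reachable graph of P (3 states):
  u0 = rec X. b.(0\{b}\{a} + b.(0 + X)) | ··b··> u1
  u1 = 0\{b}\{a} + b.(0 + (rec X. b.(0\{b}\{a} + b.(0 + X)))) | ··b··> u2
  u2 = 0 + (rec X. b.(0\{b}\{a} + b.(0 + X))) | ··b··> u1
Reachable graph of Q (3 states):
  v0 = rec X. a.(0\{b}\{a} + b.(0 + X)) | ··a··> v1
  v1 = 0\{b}\{a} + b.(0 + (rec X. a.(0\{b}\{a} + b.(0 + X)))) | ··b··> v2
  v2 = 0 + (rec X. a.(0\{b}\{a} + b.(0 + X))) | ··a··> v1
Trace ⟨b⟩ through P, begin at {u0}:
  after b @ step 1: {u1}
  ✓ P
Trace ⟨b⟩ through Q, begin at {v0}:
  after b @ step 1: no successor for Q

b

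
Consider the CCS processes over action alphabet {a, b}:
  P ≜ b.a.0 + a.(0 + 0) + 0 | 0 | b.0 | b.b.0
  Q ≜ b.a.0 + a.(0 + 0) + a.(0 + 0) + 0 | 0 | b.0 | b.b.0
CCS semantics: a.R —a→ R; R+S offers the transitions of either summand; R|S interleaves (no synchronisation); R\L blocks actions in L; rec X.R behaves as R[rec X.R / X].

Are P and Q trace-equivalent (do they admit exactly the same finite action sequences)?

P's transition system — 9 states:
  p0 = b.a.0 + a.(0 + 0) + 0 | 0 | b.0 | b.b.0 | =a=> p1, =b=> p2, =b=> p3, =b=> p4
  p1 = 0 + 0 | ·
  p2 = 0 | 0 | 0 | b.b.0 | =b=> p5
  p3 = 0 | 0 | b.0 | b.0 | =b=> p5, =b=> p6
  p4 = a.0 | =a=> p7
  p5 = 0 | 0 | 0 | b.0 | =b=> p8
  p6 = 0 | 0 | b.0 | 0 | =b=> p8
  p7 = 0 | ·
  p8 = 0 | 0 | 0 | 0 | ·
Q's transition system — 9 states:
  q0 = b.a.0 + a.(0 + 0) + a.(0 + 0) + 0 | 0 | b.0 | b.b.0 | =a=> q1, =b=> q2, =b=> q3, =b=> q4
  q1 = 0 + 0 | ·
  q2 = 0 | 0 | 0 | b.b.0 | =b=> q5
  q3 = 0 | 0 | b.0 | b.0 | =b=> q5, =b=> q6
  q4 = a.0 | =a=> q7
  q5 = 0 | 0 | 0 | b.0 | =b=> q8
  q6 = 0 | 0 | b.0 | 0 | =b=> q8
  q7 = 0 | ·
  q8 = 0 | 0 | 0 | 0 | ·
Coarsest stable partition (strong bisimilarity classes):
  B0 = {p0, q0}
  B1 = {p1, p7, p8, q1, q7, q8}
  B2 = {p4, q4}
  B3 = {p2, p3, q2, q3}
  B4 = {p5, p6, q5, q6}
p0 ∈ B0, q0 ∈ B0 → same block
Bisimilar ⇒ trace-equivalent.

traces(P) = traces(Q)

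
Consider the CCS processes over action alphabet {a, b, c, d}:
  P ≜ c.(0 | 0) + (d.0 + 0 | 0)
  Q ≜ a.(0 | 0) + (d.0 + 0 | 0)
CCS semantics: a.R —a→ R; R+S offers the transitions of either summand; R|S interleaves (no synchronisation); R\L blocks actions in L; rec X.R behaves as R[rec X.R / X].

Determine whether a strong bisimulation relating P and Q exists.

P's transition system — 3 states:
  m0 = c.(0 | 0) + (d.0 + 0 | 0) :: =c=> m1, =d=> m2
  m1 = 0 | 0 :: deadlocked
  m2 = 0 :: deadlocked
Q's transition system — 3 states:
  n0 = a.(0 | 0) + (d.0 + 0 | 0) :: =a=> n1, =d=> n2
  n1 = 0 | 0 :: deadlocked
  n2 = 0 :: deadlocked
Bisimilarity quotient blocks:
  B0 = {m0}
  B1 = {m1, m2, n1, n2}
  B2 = {n0}
m0 ∈ B0, n0 ∈ B2 → different blocks

P ≁ Q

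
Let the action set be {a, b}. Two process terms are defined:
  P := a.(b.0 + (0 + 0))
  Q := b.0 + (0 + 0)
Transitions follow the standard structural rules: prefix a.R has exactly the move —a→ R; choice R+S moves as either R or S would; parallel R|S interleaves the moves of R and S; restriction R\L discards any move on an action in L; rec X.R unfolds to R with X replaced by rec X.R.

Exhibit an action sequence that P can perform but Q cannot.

a

P's transition system — 3 states:
  p0 = a.(b.0 + (0 + 0)) ⊢ -a-> p1
  p1 = b.0 + (0 + 0) ⊢ -b-> p2
  p2 = 0 ⊢ deadlocked
Q's transition system — 2 states:
  q0 = b.0 + (0 + 0) ⊢ -b-> q1
  q1 = 0 ⊢ deadlocked
Trace ⟨a⟩ through P, begin at {p0}:
  step 1 (a): {p1}
  P completes σ.
Trace ⟨a⟩ through Q, begin at {q0}:
  step 1 (a): ∅ (Q stuck)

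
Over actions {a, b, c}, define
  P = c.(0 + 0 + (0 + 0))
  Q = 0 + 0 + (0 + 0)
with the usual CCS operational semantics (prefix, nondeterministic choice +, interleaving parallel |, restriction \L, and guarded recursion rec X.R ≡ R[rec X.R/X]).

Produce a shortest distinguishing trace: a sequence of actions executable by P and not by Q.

LTS(P): 2 reachable states
  p0 = c.(0 + 0 + (0 + 0)) has moves ··c··> p1
  p1 = 0 + 0 + (0 + 0) has moves ·
LTS(Q): 1 reachable states
  q0 = 0 + 0 + (0 + 0) has moves ·
Run σ = ⟨c⟩ on P: start {p0}
  [1] c ⇒ {p1}
  P completes σ.
Run σ = ⟨c⟩ on Q: start {q0}
  [1] c ⇒ ∅  — Q cannot continue

c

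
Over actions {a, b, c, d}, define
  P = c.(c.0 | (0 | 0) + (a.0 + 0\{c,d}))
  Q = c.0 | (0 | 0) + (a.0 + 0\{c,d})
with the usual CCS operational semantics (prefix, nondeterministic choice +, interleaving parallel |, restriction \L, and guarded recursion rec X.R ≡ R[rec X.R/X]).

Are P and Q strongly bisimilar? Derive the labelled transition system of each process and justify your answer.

NO

Reachable graph of P (4 states):
  u0 = c.(c.0 | (0 | 0) + (a.0 + 0\{c,d})) → --c--▸ u1
  u1 = c.0 | (0 | 0) + (a.0 + 0\{c,d}) → --a--▸ u2, --c--▸ u3
  u2 = 0 → (no moves)
  u3 = 0 | (0 | 0) → (no moves)
Reachable graph of Q (3 states):
  v0 = c.0 | (0 | 0) + (a.0 + 0\{c,d}) → --a--▸ v1, --c--▸ v2
  v1 = 0 → (no moves)
  v2 = 0 | (0 | 0) → (no moves)
Bisimilarity quotient blocks:
  B0 = {u0}
  B1 = {u1, v0}
  B2 = {u2, u3, v1, v2}
u0 ∈ B0, v0 ∈ B1 → different blocks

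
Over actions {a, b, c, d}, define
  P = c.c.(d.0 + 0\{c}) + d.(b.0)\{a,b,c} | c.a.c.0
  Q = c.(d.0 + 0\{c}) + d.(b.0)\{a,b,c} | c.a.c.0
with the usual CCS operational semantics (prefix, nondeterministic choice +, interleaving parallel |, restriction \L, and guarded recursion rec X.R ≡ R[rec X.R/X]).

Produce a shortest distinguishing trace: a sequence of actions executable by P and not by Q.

cc

LTS(P): 11 reachable states
  s0 = c.c.(d.0 + 0\{c}) + d.(b.0)\{a,b,c} | c.a.c.0 has moves —c→ s1, —c→ s2, —d→ s3
  s1 = c.(d.0 + 0\{c}) has moves —c→ s4
  s2 = d.(b.0)\{a,b,c} | a.c.0 has moves —a→ s5, —d→ s6
  s3 = (b.0)\{a,b,c} | c.a.c.0 has moves —c→ s6
  s4 = d.0 + 0\{c} has moves —d→ s7
  s5 = d.(b.0)\{a,b,c} | c.0 has moves —c→ s8, —d→ s9
  s6 = (b.0)\{a,b,c} | a.c.0 has moves —a→ s9
  s7 = 0 has moves ·
  s8 = d.(b.0)\{a,b,c} | 0 has moves —d→ s10
  s9 = (b.0)\{a,b,c} | c.0 has moves —c→ s10
  s10 = (b.0)\{a,b,c} | 0 has moves ·
LTS(Q): 10 reachable states
  t0 = c.(d.0 + 0\{c}) + d.(b.0)\{a,b,c} | c.a.c.0 has moves —c→ t1, —c→ t2, —d→ t3
  t1 = d.(b.0)\{a,b,c} | a.c.0 has moves —a→ t4, —d→ t5
  t2 = d.0 + 0\{c} has moves —d→ t6
  t3 = (b.0)\{a,b,c} | c.a.c.0 has moves —c→ t5
  t4 = d.(b.0)\{a,b,c} | c.0 has moves —c→ t7, —d→ t8
  t5 = (b.0)\{a,b,c} | a.c.0 has moves —a→ t8
  t6 = 0 has moves ·
  t7 = d.(b.0)\{a,b,c} | 0 has moves —d→ t9
  t8 = (b.0)\{a,b,c} | c.0 has moves —c→ t9
  t9 = (b.0)\{a,b,c} | 0 has moves ·
Trace ⟨cc⟩ through P, begin at {s0}:
  after c @ step 1: {s1, s2}
  after c @ step 2: {s4}
  P completes σ.
Trace ⟨cc⟩ through Q, begin at {t0}:
  after c @ step 1: {t1, t2}
  after c @ step 2: ∅  — Q cannot continue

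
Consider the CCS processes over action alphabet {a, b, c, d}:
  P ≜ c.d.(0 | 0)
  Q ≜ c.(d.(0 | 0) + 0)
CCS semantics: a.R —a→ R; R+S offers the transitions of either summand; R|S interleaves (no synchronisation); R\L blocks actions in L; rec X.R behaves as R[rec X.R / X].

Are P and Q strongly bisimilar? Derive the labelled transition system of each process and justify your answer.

YES

Reachable graph of P (3 states):
  p0 = c.d.(0 | 0) ⊢ =c=> p1
  p1 = d.(0 | 0) ⊢ =d=> p2
  p2 = 0 | 0 ⊢ deadlocked
Reachable graph of Q (3 states):
  q0 = c.(d.(0 | 0) + 0) ⊢ =c=> q1
  q1 = d.(0 | 0) + 0 ⊢ =d=> q2
  q2 = 0 | 0 ⊢ deadlocked
Partition-refinement fixed point:
  B0 = {p0, q0}
  B1 = {p1, q1}
  B2 = {p2, q2}
p0 ∈ B0, q0 ∈ B0 → same block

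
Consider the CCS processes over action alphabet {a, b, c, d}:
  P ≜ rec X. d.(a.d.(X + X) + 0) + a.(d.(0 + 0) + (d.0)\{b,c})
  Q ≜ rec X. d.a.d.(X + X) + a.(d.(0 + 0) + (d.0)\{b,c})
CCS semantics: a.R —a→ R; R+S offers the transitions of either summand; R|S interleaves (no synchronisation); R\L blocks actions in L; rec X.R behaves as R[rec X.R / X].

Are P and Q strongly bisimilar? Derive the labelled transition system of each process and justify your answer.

bisimilar

LTS(P): 7 reachable states
  p0 = rec X. d.(a.d.(X + X) + 0) + a.(d.(0 + 0) + (d.0)\{b,c}) ⊢ =a=> p1, =d=> p2
  p1 = d.(0 + 0) + (d.0)\{b,c} ⊢ =d=> p3, =d=> p4
  p2 = a.d.((rec X. d.(a.d.(X + X) + 0) + a.(d.(0 + 0) + (d.0)\{b,c})) + (rec X. d.(a.d.(X + X) + 0) + a.(d.(0 + 0) + (d.0)\{b,c}))) + 0 ⊢ =a=> p5
  p3 = 0 + 0 ⊢ stopped
  p4 = 0\{b,c} ⊢ stopped
  p5 = d.((rec X. d.(a.d.(X + X) + 0) + a.(d.(0 + 0) + (d.0)\{b,c})) + (rec X. d.(a.d.(X + X) + 0) + a.(d.(0 + 0) + (d.0)\{b,c}))) ⊢ =d=> p6
  p6 = (rec X. d.(a.d.(X + X) + 0) + a.(d.(0 + 0) + (d.0)\{b,c})) + (rec X. d.(a.d.(X + X) + 0) + a.(d.(0 + 0) + (d.0)\{b,c})) ⊢ =a=> p1, =d=> p2
LTS(Q): 7 reachable states
  q0 = rec X. d.a.d.(X + X) + a.(d.(0 + 0) + (d.0)\{b,c}) ⊢ =a=> q1, =d=> q2
  q1 = d.(0 + 0) + (d.0)\{b,c} ⊢ =d=> q3, =d=> q4
  q2 = a.d.((rec X. d.a.d.(X + X) + a.(d.(0 + 0) + (d.0)\{b,c})) + (rec X. d.a.d.(X + X) + a.(d.(0 + 0) + (d.0)\{b,c}))) ⊢ =a=> q5
  q3 = 0 + 0 ⊢ stopped
  q4 = 0\{b,c} ⊢ stopped
  q5 = d.((rec X. d.a.d.(X + X) + a.(d.(0 + 0) + (d.0)\{b,c})) + (rec X. d.a.d.(X + X) + a.(d.(0 + 0) + (d.0)\{b,c}))) ⊢ =d=> q6
  q6 = (rec X. d.a.d.(X + X) + a.(d.(0 + 0) + (d.0)\{b,c})) + (rec X. d.a.d.(X + X) + a.(d.(0 + 0) + (d.0)\{b,c})) ⊢ =a=> q1, =d=> q2
Bisimilarity quotient blocks:
  B0 = {p0, p6, q0, q6}
  B1 = {p2, q2}
  B2 = {p5, q5}
  B3 = {p1, q1}
  B4 = {p3, p4, q3, q4}
p0 ∈ B0, q0 ∈ B0 → same block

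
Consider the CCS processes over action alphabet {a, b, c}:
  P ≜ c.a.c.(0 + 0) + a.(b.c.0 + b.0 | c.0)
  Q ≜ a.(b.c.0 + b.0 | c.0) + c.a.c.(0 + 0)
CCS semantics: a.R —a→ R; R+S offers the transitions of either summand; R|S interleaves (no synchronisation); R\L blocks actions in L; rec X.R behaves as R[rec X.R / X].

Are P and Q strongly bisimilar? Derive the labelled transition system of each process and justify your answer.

LTS(P): 10 reachable states
  u0 = c.a.c.(0 + 0) + a.(b.c.0 + b.0 | c.0) ⊢ -a-> u1, -c-> u2
  u1 = b.c.0 + b.0 | c.0 ⊢ -b-> u3, -b-> u4, -c-> u5
  u2 = a.c.(0 + 0) ⊢ -a-> u6
  u3 = 0 | c.0 ⊢ -c-> u7
  u4 = c.0 ⊢ -c-> u8
  u5 = b.0 | 0 ⊢ -b-> u7
  u6 = c.(0 + 0) ⊢ -c-> u9
  u7 = 0 | 0 ⊢ (no moves)
  u8 = 0 ⊢ (no moves)
  u9 = 0 + 0 ⊢ (no moves)
LTS(Q): 10 reachable states
  v0 = a.(b.c.0 + b.0 | c.0) + c.a.c.(0 + 0) ⊢ -a-> v1, -c-> v2
  v1 = b.c.0 + b.0 | c.0 ⊢ -b-> v3, -b-> v4, -c-> v5
  v2 = a.c.(0 + 0) ⊢ -a-> v6
  v3 = 0 | c.0 ⊢ -c-> v7
  v4 = c.0 ⊢ -c-> v8
  v5 = b.0 | 0 ⊢ -b-> v7
  v6 = c.(0 + 0) ⊢ -c-> v9
  v7 = 0 | 0 ⊢ (no moves)
  v8 = 0 ⊢ (no moves)
  v9 = 0 + 0 ⊢ (no moves)
Bisimilarity quotient blocks:
  B0 = {u0, v0}
  B1 = {u2, v2}
  B2 = {u3, u4, u6, v3, v4, v6}
  B3 = {u7, u8, u9, v7, v8, v9}
  B4 = {u1, v1}
  B5 = {u5, v5}
u0 ∈ B0, v0 ∈ B0 → same block

YES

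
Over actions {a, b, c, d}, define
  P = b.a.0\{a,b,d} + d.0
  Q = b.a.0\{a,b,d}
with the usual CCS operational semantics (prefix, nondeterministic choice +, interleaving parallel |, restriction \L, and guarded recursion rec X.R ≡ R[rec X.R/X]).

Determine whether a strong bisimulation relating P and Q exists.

P ≁ Q

LTS(P): 4 reachable states
  u0 = b.a.0\{a,b,d} + d.0 | --b--▸ u1, --d--▸ u2
  u1 = a.0\{a,b,d} | --a--▸ u3
  u2 = 0 | ∅
  u3 = 0\{a,b,d} | ∅
LTS(Q): 3 reachable states
  v0 = b.a.0\{a,b,d} | --b--▸ v1
  v1 = a.0\{a,b,d} | --a--▸ v2
  v2 = 0\{a,b,d} | ∅
Coarsest stable partition (strong bisimilarity classes):
  B0 = {u0}
  B1 = {u2, u3, v2}
  B2 = {u1, v1}
  B3 = {v0}
u0 ∈ B0, v0 ∈ B3 → different blocks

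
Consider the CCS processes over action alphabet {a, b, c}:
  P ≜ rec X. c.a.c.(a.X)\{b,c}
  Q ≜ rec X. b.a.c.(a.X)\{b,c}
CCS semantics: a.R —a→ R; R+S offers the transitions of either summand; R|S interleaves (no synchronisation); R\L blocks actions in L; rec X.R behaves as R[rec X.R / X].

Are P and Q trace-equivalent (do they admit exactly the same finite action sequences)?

trace-distinct — witness ⟨c⟩

LTS(P): 5 reachable states
  u0 = rec X. c.a.c.(a.X)\{b,c} → ··c··> u1
  u1 = a.c.(a.(rec X. c.a.c.(a.X)\{b,c}))\{b,c} → ··a··> u2
  u2 = c.(a.(rec X. c.a.c.(a.X)\{b,c}))\{b,c} → ··c··> u3
  u3 = (a.(rec X. c.a.c.(a.X)\{b,c}))\{b,c} → ··a··> u4
  u4 = (rec X. c.a.c.(a.X)\{b,c})\{b,c} → ∅
LTS(Q): 5 reachable states
  v0 = rec X. b.a.c.(a.X)\{b,c} → ··b··> v1
  v1 = a.c.(a.(rec X. b.a.c.(a.X)\{b,c}))\{b,c} → ··a··> v2
  v2 = c.(a.(rec X. b.a.c.(a.X)\{b,c}))\{b,c} → ··c··> v3
  v3 = (a.(rec X. b.a.c.(a.X)\{b,c}))\{b,c} → ··a··> v4
  v4 = (rec X. b.a.c.(a.X)\{b,c})\{b,c} → ∅
Trace ⟨c⟩ through P, begin at {u0}:
  [1] c ⇒ {u1}
  ✓ P
Trace ⟨c⟩ through Q, begin at {v0}:
  [1] c ⇒ ∅ (Q stuck)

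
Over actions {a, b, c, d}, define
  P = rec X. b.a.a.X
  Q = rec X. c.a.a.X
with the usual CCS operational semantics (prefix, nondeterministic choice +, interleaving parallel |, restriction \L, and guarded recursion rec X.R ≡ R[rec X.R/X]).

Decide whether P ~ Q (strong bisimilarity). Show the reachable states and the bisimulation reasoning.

P's transition system — 3 states:
  m0 = rec X. b.a.a.X has moves -b-> m1
  m1 = a.a.(rec X. b.a.a.X) has moves -a-> m2
  m2 = a.(rec X. b.a.a.X) has moves -a-> m0
Q's transition system — 3 states:
  n0 = rec X. c.a.a.X has moves -c-> n1
  n1 = a.a.(rec X. c.a.a.X) has moves -a-> n2
  n2 = a.(rec X. c.a.a.X) has moves -a-> n0
Bisimilarity quotient blocks:
  B0 = {m0}
  B1 = {m1}
  B2 = {m2}
  B3 = {n0}
  B4 = {n1}
  B5 = {n2}
m0 ∈ B0, n0 ∈ B3 → different blocks

not bisimilar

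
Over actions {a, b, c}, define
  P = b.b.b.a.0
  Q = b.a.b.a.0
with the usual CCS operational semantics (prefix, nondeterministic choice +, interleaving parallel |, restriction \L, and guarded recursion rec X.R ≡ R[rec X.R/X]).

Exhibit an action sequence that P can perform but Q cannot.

bb

Reachable graph of P (5 states):
  u0 = b.b.b.a.0 ⊢ —b→ u1
  u1 = b.b.a.0 ⊢ —b→ u2
  u2 = b.a.0 ⊢ —b→ u3
  u3 = a.0 ⊢ —a→ u4
  u4 = 0 ⊢ (no moves)
Reachable graph of Q (5 states):
  v0 = b.a.b.a.0 ⊢ —b→ v1
  v1 = a.b.a.0 ⊢ —a→ v2
  v2 = b.a.0 ⊢ —b→ v3
  v3 = a.0 ⊢ —a→ v4
  v4 = 0 ⊢ (no moves)
Trace ⟨bb⟩ through P, begin at {u0}:
  after b @ step 1: {u1}
  after b @ step 2: {u2}
  P completes σ.
Trace ⟨bb⟩ through Q, begin at {v0}:
  after b @ step 1: {v1}
  after b @ step 2: no successor for Q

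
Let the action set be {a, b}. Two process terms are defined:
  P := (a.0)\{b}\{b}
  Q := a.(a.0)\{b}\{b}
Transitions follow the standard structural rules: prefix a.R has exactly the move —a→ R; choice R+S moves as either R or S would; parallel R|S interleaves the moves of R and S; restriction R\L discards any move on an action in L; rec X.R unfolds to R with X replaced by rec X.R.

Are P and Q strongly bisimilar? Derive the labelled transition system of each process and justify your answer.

P ≁ Q

Reachable graph of P (2 states):
  p0 = (a.0)\{b}\{b} :: --a--▸ p1
  p1 = 0\{b}\{b} :: ·
Reachable graph of Q (3 states):
  q0 = a.(a.0)\{b}\{b} :: --a--▸ q1
  q1 = (a.0)\{b}\{b} :: --a--▸ q2
  q2 = 0\{b}\{b} :: ·
Partition-refinement fixed point:
  B0 = {p0, q1}
  B1 = {p1, q2}
  B2 = {q0}
p0 ∈ B0, q0 ∈ B2 → different blocks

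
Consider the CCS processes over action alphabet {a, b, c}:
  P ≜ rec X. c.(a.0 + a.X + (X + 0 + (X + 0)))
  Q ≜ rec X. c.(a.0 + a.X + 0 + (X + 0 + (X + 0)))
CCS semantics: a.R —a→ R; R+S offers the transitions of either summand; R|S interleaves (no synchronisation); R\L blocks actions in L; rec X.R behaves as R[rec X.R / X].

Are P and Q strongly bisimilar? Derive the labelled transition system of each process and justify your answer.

bisimilar

Reachable graph of P (3 states):
  m0 = rec X. c.(a.0 + a.X + (X + 0 + (X + 0))) has moves -c-> m1
  m1 = a.0 + a.(rec X. c.(a.0 + a.X + (X + 0 + (X + 0)))) + ((rec X. c.(a.0 + a.X + (X + 0 + (X + 0)))) + 0 + ((rec X. c.(a.0 + a.X + (X + 0 + (X + 0)))) + 0)) has moves -a-> m0, -a-> m2, -c-> m1
  m2 = 0 has moves (no moves)
Reachable graph of Q (3 states):
  n0 = rec X. c.(a.0 + a.X + 0 + (X + 0 + (X + 0))) has moves -c-> n1
  n1 = a.0 + a.(rec X. c.(a.0 + a.X + 0 + (X + 0 + (X + 0)))) + 0 + ((rec X. c.(a.0 + a.X + 0 + (X + 0 + (X + 0)))) + 0 + ((rec X. c.(a.0 + a.X + 0 + (X + 0 + (X + 0)))) + 0)) has moves -a-> n0, -a-> n2, -c-> n1
  n2 = 0 has moves (no moves)
Coarsest stable partition (strong bisimilarity classes):
  B0 = {m0, n0}
  B1 = {m1, n1}
  B2 = {m2, n2}
m0 ∈ B0, n0 ∈ B0 → same block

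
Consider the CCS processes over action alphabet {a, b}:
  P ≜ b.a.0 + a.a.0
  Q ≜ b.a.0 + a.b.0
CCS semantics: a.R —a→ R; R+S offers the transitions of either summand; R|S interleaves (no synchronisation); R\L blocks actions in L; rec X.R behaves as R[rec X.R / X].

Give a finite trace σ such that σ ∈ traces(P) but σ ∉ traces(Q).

aa

P's transition system — 3 states:
  u0 = b.a.0 + a.a.0 :: —a→ u1, —b→ u1
  u1 = a.0 :: —a→ u2
  u2 = 0 :: (no moves)
Q's transition system — 4 states:
  v0 = b.a.0 + a.b.0 :: —a→ v1, —b→ v2
  v1 = b.0 :: —b→ v3
  v2 = a.0 :: —a→ v3
  v3 = 0 :: (no moves)
Trace ⟨aa⟩ through P, begin at {u0}:
  step 1 (a): {u1}
  step 2 (a): {u2}
  — P admits the full trace.
Trace ⟨aa⟩ through Q, begin at {v0}:
  step 1 (a): {v1}
  step 2 (a): ∅ (Q stuck)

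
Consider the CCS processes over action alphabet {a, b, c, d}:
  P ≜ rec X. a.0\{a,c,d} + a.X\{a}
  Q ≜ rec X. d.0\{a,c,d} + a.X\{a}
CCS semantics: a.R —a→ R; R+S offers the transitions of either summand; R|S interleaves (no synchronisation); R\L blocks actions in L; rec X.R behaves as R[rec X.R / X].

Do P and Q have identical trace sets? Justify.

P's transition system — 3 states:
  u0 = rec X. a.0\{a,c,d} + a.X\{a} ⊢ -a-> u1, -a-> u2
  u1 = (rec X. a.0\{a,c,d} + a.X\{a})\{a} ⊢ ∅
  u2 = 0\{a,c,d} ⊢ ∅
Q's transition system — 4 states:
  v0 = rec X. d.0\{a,c,d} + a.X\{a} ⊢ -a-> v1, -d-> v2
  v1 = (rec X. d.0\{a,c,d} + a.X\{a})\{a} ⊢ -d-> v3
  v2 = 0\{a,c,d} ⊢ ∅
  v3 = 0\{a,c,d}\{a} ⊢ ∅
Trace ⟨d⟩ through Q, begin at {v0}:
  after d @ step 1: {v2}
  ✓ Q
Trace ⟨d⟩ through P, begin at {u0}:
  after d @ step 1: ∅ (P stuck)

NO — witness ⟨d⟩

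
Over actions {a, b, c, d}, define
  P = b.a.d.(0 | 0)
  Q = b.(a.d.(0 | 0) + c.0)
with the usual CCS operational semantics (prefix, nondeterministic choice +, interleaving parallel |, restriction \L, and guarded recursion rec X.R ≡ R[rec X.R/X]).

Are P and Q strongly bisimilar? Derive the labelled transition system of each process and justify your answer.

LTS(P): 4 reachable states
  m0 = b.a.d.(0 | 0) :: -b-> m1
  m1 = a.d.(0 | 0) :: -a-> m2
  m2 = d.(0 | 0) :: -d-> m3
  m3 = 0 | 0 :: (no moves)
LTS(Q): 5 reachable states
  n0 = b.(a.d.(0 | 0) + c.0) :: -b-> n1
  n1 = a.d.(0 | 0) + c.0 :: -a-> n2, -c-> n3
  n2 = d.(0 | 0) :: -d-> n4
  n3 = 0 :: (no moves)
  n4 = 0 | 0 :: (no moves)
Partition-refinement fixed point:
  B0 = {m0}
  B1 = {m1}
  B2 = {m2, n2}
  B3 = {m3, n3, n4}
  B4 = {n0}
  B5 = {n1}
m0 ∈ B0, n0 ∈ B4 → different blocks

not bisimilar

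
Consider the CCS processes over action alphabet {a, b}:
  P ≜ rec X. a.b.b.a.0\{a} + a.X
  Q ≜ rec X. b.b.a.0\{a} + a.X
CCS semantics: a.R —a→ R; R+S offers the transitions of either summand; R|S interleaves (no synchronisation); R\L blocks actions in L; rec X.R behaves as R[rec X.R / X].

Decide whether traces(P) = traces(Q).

traces(P) ≠ traces(Q) — witness ⟨b⟩

P's transition system — 5 states:
  m0 = rec X. a.b.b.a.0\{a} + a.X → —a→ m0, —a→ m1
  m1 = b.b.a.0\{a} → —b→ m2
  m2 = b.a.0\{a} → —b→ m3
  m3 = a.0\{a} → —a→ m4
  m4 = 0\{a} → ∅
Q's transition system — 4 states:
  n0 = rec X. b.b.a.0\{a} + a.X → —a→ n0, —b→ n1
  n1 = b.a.0\{a} → —b→ n2
  n2 = a.0\{a} → —a→ n3
  n3 = 0\{a} → ∅
Executing b from Q (initial set {n0}):
  [1] b ⇒ {n1}
  ✓ Q
Executing b from P (initial set {m0}):
  [1] b ⇒ no successor for P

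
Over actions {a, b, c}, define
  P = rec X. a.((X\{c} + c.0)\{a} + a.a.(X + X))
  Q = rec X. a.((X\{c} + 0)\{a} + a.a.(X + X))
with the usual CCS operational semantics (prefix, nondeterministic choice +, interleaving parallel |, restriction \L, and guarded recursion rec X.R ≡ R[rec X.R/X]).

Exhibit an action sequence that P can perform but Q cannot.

Reachable graph of P (5 states):
  m0 = rec X. a.((X\{c} + c.0)\{a} + a.a.(X + X)) has moves --a--▸ m1
  m1 = ((rec X. a.((X\{c} + c.0)\{a} + a.a.(X + X)))\{c} + c.0)\{a} + a.a.((rec X. a.((X\{c} + c.0)\{a} + a.a.(X + X))) + (rec X. a.((X\{c} + c.0)\{a} + a.a.(X + X)))) has moves --a--▸ m2, --c--▸ m3
  m2 = a.((rec X. a.((X\{c} + c.0)\{a} + a.a.(X + X))) + (rec X. a.((X\{c} + c.0)\{a} + a.a.(X + X)))) has moves --a--▸ m4
  m3 = 0\{a} has moves deadlocked
  m4 = (rec X. a.((X\{c} + c.0)\{a} + a.a.(X + X))) + (rec X. a.((X\{c} + c.0)\{a} + a.a.(X + X))) has moves --a--▸ m1
Reachable graph of Q (4 states):
  n0 = rec X. a.((X\{c} + 0)\{a} + a.a.(X + X)) has moves --a--▸ n1
  n1 = ((rec X. a.((X\{c} + 0)\{a} + a.a.(X + X)))\{c} + 0)\{a} + a.a.((rec X. a.((X\{c} + 0)\{a} + a.a.(X + X))) + (rec X. a.((X\{c} + 0)\{a} + a.a.(X + X)))) has moves --a--▸ n2
  n2 = a.((rec X. a.((X\{c} + 0)\{a} + a.a.(X + X))) + (rec X. a.((X\{c} + 0)\{a} + a.a.(X + X)))) has moves --a--▸ n3
  n3 = (rec X. a.((X\{c} + 0)\{a} + a.a.(X + X))) + (rec X. a.((X\{c} + 0)\{a} + a.a.(X + X))) has moves --a--▸ n1
Executing ac from P (initial set {m0}):
  [1] a ⇒ {m1}
  [2] c ⇒ {m3}
  — P admits the full trace.
Executing ac from Q (initial set {n0}):
  [1] a ⇒ {n1}
  [2] c ⇒ ∅  — Q cannot continue

ac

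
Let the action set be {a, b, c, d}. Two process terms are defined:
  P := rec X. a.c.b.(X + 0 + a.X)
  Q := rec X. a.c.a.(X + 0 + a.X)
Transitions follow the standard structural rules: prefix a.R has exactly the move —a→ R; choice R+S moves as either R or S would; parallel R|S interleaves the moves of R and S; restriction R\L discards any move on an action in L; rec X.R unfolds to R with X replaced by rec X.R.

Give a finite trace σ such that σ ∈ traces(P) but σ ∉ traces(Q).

acb

P's transition system — 4 states:
  p0 = rec X. a.c.b.(X + 0 + a.X) :: =a=> p1
  p1 = c.b.((rec X. a.c.b.(X + 0 + a.X)) + 0 + a.(rec X. a.c.b.(X + 0 + a.X))) :: =c=> p2
  p2 = b.((rec X. a.c.b.(X + 0 + a.X)) + 0 + a.(rec X. a.c.b.(X + 0 + a.X))) :: =b=> p3
  p3 = (rec X. a.c.b.(X + 0 + a.X)) + 0 + a.(rec X. a.c.b.(X + 0 + a.X)) :: =a=> p0, =a=> p1
Q's transition system — 4 states:
  q0 = rec X. a.c.a.(X + 0 + a.X) :: =a=> q1
  q1 = c.a.((rec X. a.c.a.(X + 0 + a.X)) + 0 + a.(rec X. a.c.a.(X + 0 + a.X))) :: =c=> q2
  q2 = a.((rec X. a.c.a.(X + 0 + a.X)) + 0 + a.(rec X. a.c.a.(X + 0 + a.X))) :: =a=> q3
  q3 = (rec X. a.c.a.(X + 0 + a.X)) + 0 + a.(rec X. a.c.a.(X + 0 + a.X)) :: =a=> q0, =a=> q1
Trace ⟨acb⟩ through P, begin at {p0}:
  [1] a ⇒ {p1}
  [2] c ⇒ {p2}
  [3] b ⇒ {p3}
  ✓ P
Trace ⟨acb⟩ through Q, begin at {q0}:
  [1] a ⇒ {q1}
  [2] c ⇒ {q2}
  [3] b ⇒ no successor for Q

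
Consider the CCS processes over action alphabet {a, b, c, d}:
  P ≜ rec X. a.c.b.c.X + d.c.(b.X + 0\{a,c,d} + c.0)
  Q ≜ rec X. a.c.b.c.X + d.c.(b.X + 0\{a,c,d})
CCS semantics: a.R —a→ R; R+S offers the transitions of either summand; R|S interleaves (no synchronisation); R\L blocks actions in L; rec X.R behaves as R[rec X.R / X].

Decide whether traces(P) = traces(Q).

traces(P) ≠ traces(Q) — witness ⟨dcc⟩

LTS(P): 7 reachable states
  u0 = rec X. a.c.b.c.X + d.c.(b.X + 0\{a,c,d} + c.0) ⊢ —a→ u1, —d→ u2
  u1 = c.b.c.(rec X. a.c.b.c.X + d.c.(b.X + 0\{a,c,d} + c.0)) ⊢ —c→ u3
  u2 = c.(b.(rec X. a.c.b.c.X + d.c.(b.X + 0\{a,c,d} + c.0)) + 0\{a,c,d} + c.0) ⊢ —c→ u4
  u3 = b.c.(rec X. a.c.b.c.X + d.c.(b.X + 0\{a,c,d} + c.0)) ⊢ —b→ u5
  u4 = b.(rec X. a.c.b.c.X + d.c.(b.X + 0\{a,c,d} + c.0)) + 0\{a,c,d} + c.0 ⊢ —b→ u0, —c→ u6
  u5 = c.(rec X. a.c.b.c.X + d.c.(b.X + 0\{a,c,d} + c.0)) ⊢ —c→ u0
  u6 = 0 ⊢ deadlocked
LTS(Q): 6 reachable states
  v0 = rec X. a.c.b.c.X + d.c.(b.X + 0\{a,c,d}) ⊢ —a→ v1, —d→ v2
  v1 = c.b.c.(rec X. a.c.b.c.X + d.c.(b.X + 0\{a,c,d})) ⊢ —c→ v3
  v2 = c.(b.(rec X. a.c.b.c.X + d.c.(b.X + 0\{a,c,d})) + 0\{a,c,d}) ⊢ —c→ v4
  v3 = b.c.(rec X. a.c.b.c.X + d.c.(b.X + 0\{a,c,d})) ⊢ —b→ v5
  v4 = b.(rec X. a.c.b.c.X + d.c.(b.X + 0\{a,c,d})) + 0\{a,c,d} ⊢ —b→ v0
  v5 = c.(rec X. a.c.b.c.X + d.c.(b.X + 0\{a,c,d})) ⊢ —c→ v0
Run σ = ⟨dcc⟩ on P: start {u0}
  step 1 (d): {u2}
  step 2 (c): {u4}
  step 3 (c): {u6}
  ✓ P
Run σ = ⟨dcc⟩ on Q: start {v0}
  step 1 (d): {v2}
  step 2 (c): {v4}
  step 3 (c): no successor for Q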